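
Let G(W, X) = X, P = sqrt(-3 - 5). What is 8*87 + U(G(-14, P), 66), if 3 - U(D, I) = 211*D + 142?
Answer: 557 - 422*I*sqrt(2) ≈ 557.0 - 596.8*I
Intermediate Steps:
P = 2*I*sqrt(2) (P = sqrt(-8) = 2*I*sqrt(2) ≈ 2.8284*I)
U(D, I) = -139 - 211*D (U(D, I) = 3 - (211*D + 142) = 3 - (142 + 211*D) = 3 + (-142 - 211*D) = -139 - 211*D)
8*87 + U(G(-14, P), 66) = 8*87 + (-139 - 422*I*sqrt(2)) = 696 + (-139 - 422*I*sqrt(2)) = 557 - 422*I*sqrt(2)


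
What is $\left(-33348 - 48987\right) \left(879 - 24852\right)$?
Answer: $1973816955$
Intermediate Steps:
$\left(-33348 - 48987\right) \left(879 - 24852\right) = \left(-82335\right) \left(-23973\right) = 1973816955$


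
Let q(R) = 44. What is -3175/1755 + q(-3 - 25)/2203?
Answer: -1383461/773253 ≈ -1.7891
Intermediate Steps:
-3175/1755 + q(-3 - 25)/2203 = -3175/1755 + 44/2203 = -3175*1/1755 + 44*(1/2203) = -635/351 + 44/2203 = -1383461/773253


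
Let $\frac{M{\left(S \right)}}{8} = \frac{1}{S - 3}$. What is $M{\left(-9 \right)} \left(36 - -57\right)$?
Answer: $-62$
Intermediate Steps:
$M{\left(S \right)} = \frac{8}{-3 + S}$ ($M{\left(S \right)} = \frac{8}{S - 3} = \frac{8}{-3 + S}$)
$M{\left(-9 \right)} \left(36 - -57\right) = \frac{8}{-3 - 9} \left(36 - -57\right) = \frac{8}{-12} \left(36 + 57\right) = 8 \left(- \frac{1}{12}\right) 93 = \left(- \frac{2}{3}\right) 93 = -62$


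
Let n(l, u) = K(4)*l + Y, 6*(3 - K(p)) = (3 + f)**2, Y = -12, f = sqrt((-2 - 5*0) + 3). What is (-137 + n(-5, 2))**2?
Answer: 204304/9 ≈ 22700.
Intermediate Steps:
f = 1 (f = sqrt((-2 + 0) + 3) = sqrt(-2 + 3) = sqrt(1) = 1)
K(p) = 1/3 (K(p) = 3 - (3 + 1)**2/6 = 3 - 1/6*4**2 = 3 - 1/6*16 = 3 - 8/3 = 1/3)
n(l, u) = -12 + l/3 (n(l, u) = l/3 - 12 = -12 + l/3)
(-137 + n(-5, 2))**2 = (-137 + (-12 + (1/3)*(-5)))**2 = (-137 + (-12 - 5/3))**2 = (-137 - 41/3)**2 = (-452/3)**2 = 204304/9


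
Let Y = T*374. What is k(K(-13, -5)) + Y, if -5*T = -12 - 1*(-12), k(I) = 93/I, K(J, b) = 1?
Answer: 93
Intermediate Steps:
T = 0 (T = -(-12 - 1*(-12))/5 = -(-12 + 12)/5 = -⅕*0 = 0)
Y = 0 (Y = 0*374 = 0)
k(K(-13, -5)) + Y = 93/1 + 0 = 93*1 + 0 = 93 + 0 = 93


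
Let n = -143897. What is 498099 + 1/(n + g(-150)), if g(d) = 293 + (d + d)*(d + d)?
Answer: 26700098795/53604 ≈ 4.9810e+5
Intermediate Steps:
g(d) = 293 + 4*d**2 (g(d) = 293 + (2*d)*(2*d) = 293 + 4*d**2)
498099 + 1/(n + g(-150)) = 498099 + 1/(-143897 + (293 + 4*(-150)**2)) = 498099 + 1/(-143897 + (293 + 4*22500)) = 498099 + 1/(-143897 + (293 + 90000)) = 498099 + 1/(-143897 + 90293) = 498099 + 1/(-53604) = 498099 - 1/53604 = 26700098795/53604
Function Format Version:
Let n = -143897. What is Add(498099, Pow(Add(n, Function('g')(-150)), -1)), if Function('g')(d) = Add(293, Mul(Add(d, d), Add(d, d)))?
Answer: Rational(26700098795, 53604) ≈ 4.9810e+5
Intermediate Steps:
Function('g')(d) = Add(293, Mul(4, Pow(d, 2))) (Function('g')(d) = Add(293, Mul(Mul(2, d), Mul(2, d))) = Add(293, Mul(4, Pow(d, 2))))
Add(498099, Pow(Add(n, Function('g')(-150)), -1)) = Add(498099, Pow(Add(-143897, Add(293, Mul(4, Pow(-150, 2)))), -1)) = Add(498099, Pow(Add(-143897, Add(293, Mul(4, 22500))), -1)) = Add(498099, Pow(Add(-143897, Add(293, 90000)), -1)) = Add(498099, Pow(Add(-143897, 90293), -1)) = Add(498099, Pow(-53604, -1)) = Add(498099, Rational(-1, 53604)) = Rational(26700098795, 53604)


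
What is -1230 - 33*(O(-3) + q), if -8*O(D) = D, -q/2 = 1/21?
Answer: -69397/56 ≈ -1239.2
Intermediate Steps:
q = -2/21 ≈ -0.095238
O(D) = -D/8
-1230 - 33*(O(-3) + q) = -1230 - 33*(-⅛*(-3) - 2/21) = -1230 - 33*(3/8 - 2/21) = -1230 - 33*47/168 = -1230 - 1*517/56 = -1230 - 517/56 = -69397/56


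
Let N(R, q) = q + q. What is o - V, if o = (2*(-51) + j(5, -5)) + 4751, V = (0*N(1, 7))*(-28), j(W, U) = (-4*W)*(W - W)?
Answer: 4649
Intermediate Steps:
N(R, q) = 2*q
j(W, U) = 0 (j(W, U) = -4*W*0 = 0)
V = 0 (V = (0*(2*7))*(-28) = (0*14)*(-28) = 0*(-28) = 0)
o = 4649 (o = (2*(-51) + 0) + 4751 = (-102 + 0) + 4751 = -102 + 4751 = 4649)
o - V = 4649 - 1*0 = 4649 + 0 = 4649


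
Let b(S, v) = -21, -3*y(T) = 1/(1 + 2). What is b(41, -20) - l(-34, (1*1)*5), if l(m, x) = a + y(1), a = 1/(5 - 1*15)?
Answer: -1871/90 ≈ -20.789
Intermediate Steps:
y(T) = -1/9 (y(T) = -1/(3*(1 + 2)) = -1/3/3 = -1/3*1/3 = -1/9)
a = -1/10 (a = 1/(5 - 15) = 1/(-10) = -1/10 ≈ -0.10000)
l(m, x) = -19/90 (l(m, x) = -1/10 - 1/9 = -19/90)
b(41, -20) - l(-34, (1*1)*5) = -21 - 1*(-19/90) = -21 + 19/90 = -1871/90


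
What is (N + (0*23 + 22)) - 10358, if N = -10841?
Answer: -21177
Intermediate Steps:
(N + (0*23 + 22)) - 10358 = (-10841 + (0*23 + 22)) - 10358 = (-10841 + (0 + 22)) - 10358 = (-10841 + 22) - 10358 = -10819 - 10358 = -21177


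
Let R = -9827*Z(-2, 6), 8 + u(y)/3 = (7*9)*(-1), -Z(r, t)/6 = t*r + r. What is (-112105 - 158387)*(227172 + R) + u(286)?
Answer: 161834281419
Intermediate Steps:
Z(r, t) = -6*r - 6*r*t (Z(r, t) = -6*(t*r + r) = -6*(r*t + r) = -6*(r + r*t) = -6*r - 6*r*t)
u(y) = -213 (u(y) = -24 + 3*((7*9)*(-1)) = -24 + 3*(63*(-1)) = -24 + 3*(-63) = -24 - 189 = -213)
R = -825468 (R = -(-58962)*(-2)*(1 + 6) = -(-58962)*(-2)*7 = -9827*84 = -825468)
(-112105 - 158387)*(227172 + R) + u(286) = (-112105 - 158387)*(227172 - 825468) - 213 = -270492*(-598296) - 213 = 161834281632 - 213 = 161834281419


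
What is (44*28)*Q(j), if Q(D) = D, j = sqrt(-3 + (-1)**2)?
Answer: 1232*I*sqrt(2) ≈ 1742.3*I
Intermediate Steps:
j = I*sqrt(2) (j = sqrt(-3 + 1) = sqrt(-2) = I*sqrt(2) ≈ 1.4142*I)
(44*28)*Q(j) = (44*28)*(I*sqrt(2)) = 1232*(I*sqrt(2)) = 1232*I*sqrt(2)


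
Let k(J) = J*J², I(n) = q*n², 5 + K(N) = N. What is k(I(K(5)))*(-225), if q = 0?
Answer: 0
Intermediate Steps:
K(N) = -5 + N
I(n) = 0 (I(n) = 0*n² = 0)
k(J) = J³
k(I(K(5)))*(-225) = 0³*(-225) = 0*(-225) = 0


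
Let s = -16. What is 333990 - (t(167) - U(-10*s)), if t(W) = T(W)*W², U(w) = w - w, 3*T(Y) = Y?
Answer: -3655493/3 ≈ -1.2185e+6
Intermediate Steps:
T(Y) = Y/3
U(w) = 0
t(W) = W³/3 (t(W) = (W/3)*W² = W³/3)
333990 - (t(167) - U(-10*s)) = 333990 - ((⅓)*167³ - 1*0) = 333990 - ((⅓)*4657463 + 0) = 333990 - (4657463/3 + 0) = 333990 - 1*4657463/3 = 333990 - 4657463/3 = -3655493/3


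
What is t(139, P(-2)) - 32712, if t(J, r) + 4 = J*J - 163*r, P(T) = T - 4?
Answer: -12417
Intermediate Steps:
P(T) = -4 + T
t(J, r) = -4 + J**2 - 163*r (t(J, r) = -4 + (J*J - 163*r) = -4 + (J**2 - 163*r) = -4 + J**2 - 163*r)
t(139, P(-2)) - 32712 = (-4 + 139**2 - 163*(-4 - 2)) - 32712 = (-4 + 19321 - 163*(-6)) - 32712 = (-4 + 19321 + 978) - 32712 = 20295 - 32712 = -12417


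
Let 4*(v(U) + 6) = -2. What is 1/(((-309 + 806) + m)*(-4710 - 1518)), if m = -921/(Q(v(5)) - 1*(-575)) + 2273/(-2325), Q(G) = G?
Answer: -293725/904419692808 ≈ -3.2477e-7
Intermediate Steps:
v(U) = -13/2 (v(U) = -6 + (¼)*(-2) = -6 - ½ = -13/2)
m = -2289017/881175 (m = -921/(-13/2 - 1*(-575)) + 2273/(-2325) = -921/(-13/2 + 575) + 2273*(-1/2325) = -921/1137/2 - 2273/2325 = -921*2/1137 - 2273/2325 = -614/379 - 2273/2325 = -2289017/881175 ≈ -2.5977)
1/(((-309 + 806) + m)*(-4710 - 1518)) = 1/(((-309 + 806) - 2289017/881175)*(-4710 - 1518)) = 1/((497 - 2289017/881175)*(-6228)) = 1/((435654958/881175)*(-6228)) = 1/(-904419692808/293725) = -293725/904419692808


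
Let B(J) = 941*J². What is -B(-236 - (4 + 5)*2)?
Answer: -60709556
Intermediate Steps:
-B(-236 - (4 + 5)*2) = -941*(-236 - (4 + 5)*2)² = -941*(-236 - 9*2)² = -941*(-236 - 1*18)² = -941*(-236 - 18)² = -941*(-254)² = -941*64516 = -1*60709556 = -60709556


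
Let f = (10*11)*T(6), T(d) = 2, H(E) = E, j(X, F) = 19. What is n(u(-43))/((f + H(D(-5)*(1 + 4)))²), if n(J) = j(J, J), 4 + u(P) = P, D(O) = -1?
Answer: 19/46225 ≈ 0.00041103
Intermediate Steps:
u(P) = -4 + P
n(J) = 19
f = 220 (f = (10*11)*2 = 110*2 = 220)
n(u(-43))/((f + H(D(-5)*(1 + 4)))²) = 19/((220 - (1 + 4))²) = 19/((220 - 1*5)²) = 19/((220 - 5)²) = 19/(215²) = 19/46225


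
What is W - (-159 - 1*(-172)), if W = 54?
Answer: 41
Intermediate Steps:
W - (-159 - 1*(-172)) = 54 - (-159 - 1*(-172)) = 54 - (-159 + 172) = 54 - 1*13 = 54 - 13 = 41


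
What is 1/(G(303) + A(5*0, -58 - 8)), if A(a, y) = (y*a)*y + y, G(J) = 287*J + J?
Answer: 1/87198 ≈ 1.1468e-5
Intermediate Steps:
G(J) = 288*J
A(a, y) = y + a*y² (A(a, y) = (a*y)*y + y = a*y² + y = y + a*y²)
1/(G(303) + A(5*0, -58 - 8)) = 1/(288*303 + (-58 - 8)*(1 + (5*0)*(-58 - 8))) = 1/(87264 - 66*(1 + 0*(-66))) = 1/(87264 - 66*(1 + 0)) = 1/(87264 - 66*1) = 1/(87264 - 66) = 1/87198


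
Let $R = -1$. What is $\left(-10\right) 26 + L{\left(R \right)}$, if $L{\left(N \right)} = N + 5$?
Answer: $-256$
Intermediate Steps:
$L{\left(N \right)} = 5 + N$
$\left(-10\right) 26 + L{\left(R \right)} = \left(-10\right) 26 + \left(5 - 1\right) = -260 + 4 = -256$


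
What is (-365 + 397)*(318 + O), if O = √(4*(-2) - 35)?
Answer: 10176 + 32*I*√43 ≈ 10176.0 + 209.84*I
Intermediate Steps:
O = I*√43 (O = √(-8 - 35) = √(-43) = I*√43 ≈ 6.5574*I)
(-365 + 397)*(318 + O) = (-365 + 397)*(318 + I*√43) = 32*(318 + I*√43) = 10176 + 32*I*√43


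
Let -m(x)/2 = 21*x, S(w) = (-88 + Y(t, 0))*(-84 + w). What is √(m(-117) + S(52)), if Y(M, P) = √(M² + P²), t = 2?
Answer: √7666 ≈ 87.556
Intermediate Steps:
S(w) = 7224 - 86*w (S(w) = (-88 + √(2² + 0²))*(-84 + w) = (-88 + √(4 + 0))*(-84 + w) = (-88 + √4)*(-84 + w) = (-88 + 2)*(-84 + w) = -86*(-84 + w) = 7224 - 86*w)
m(x) = -42*x
√(m(-117) + S(52)) = √(-42*(-117) + (7224 - 86*52)) = √(4914 + (7224 - 4472)) = √(4914 + 2752) = √7666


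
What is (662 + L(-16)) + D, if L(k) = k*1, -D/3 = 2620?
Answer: -7214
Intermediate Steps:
D = -7860 (D = -3*2620 = -7860)
L(k) = k
(662 + L(-16)) + D = (662 - 16) - 7860 = 646 - 7860 = -7214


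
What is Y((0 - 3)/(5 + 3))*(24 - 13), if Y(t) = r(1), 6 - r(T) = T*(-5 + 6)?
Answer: 55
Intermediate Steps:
r(T) = 6 - T (r(T) = 6 - T*(-5 + 6) = 6 - T)
Y(t) = 5 (Y(t) = 6 - 1*1 = 6 - 1 = 5)
Y((0 - 3)/(5 + 3))*(24 - 13) = 5*(24 - 13) = 5*11 = 55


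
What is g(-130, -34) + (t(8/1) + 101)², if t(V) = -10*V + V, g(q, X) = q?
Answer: 711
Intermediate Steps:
t(V) = -9*V
g(-130, -34) + (t(8/1) + 101)² = -130 + (-72/1 + 101)² = -130 + (-72 + 101)² = -130 + 29² = -130 + 841 = 711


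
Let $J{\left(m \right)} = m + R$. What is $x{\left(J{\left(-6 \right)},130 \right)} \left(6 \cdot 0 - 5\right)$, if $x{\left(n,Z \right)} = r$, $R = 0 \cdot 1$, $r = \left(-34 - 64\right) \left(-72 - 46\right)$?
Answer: $-57820$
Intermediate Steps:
$r = 11564$ ($r = \left(-98\right) \left(-118\right) = 11564$)
$R = 0$
$J{\left(m \right)} = m$ ($J{\left(m \right)} = m + 0 = m$)
$x{\left(n,Z \right)} = 11564$
$x{\left(J{\left(-6 \right)},130 \right)} \left(6 \cdot 0 - 5\right) = 11564 \left(6 \cdot 0 - 5\right) = 11564 \left(0 - 5\right) = 11564 \left(-5\right) = -57820$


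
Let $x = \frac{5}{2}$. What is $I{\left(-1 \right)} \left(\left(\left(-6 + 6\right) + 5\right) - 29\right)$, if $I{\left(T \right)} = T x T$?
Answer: $-60$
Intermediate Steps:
$x = \frac{5}{2}$ ($x = 5 \cdot \frac{1}{2} = \frac{5}{2} \approx 2.5$)
$I{\left(T \right)} = \frac{5 T^{2}}{2}$ ($I{\left(T \right)} = T \frac{5}{2} T = \frac{5 T}{2} T = \frac{5 T^{2}}{2}$)
$I{\left(-1 \right)} \left(\left(\left(-6 + 6\right) + 5\right) - 29\right) = \frac{5 \left(-1\right)^{2}}{2} \left(\left(\left(-6 + 6\right) + 5\right) - 29\right) = \frac{5}{2} \cdot 1 \left(\left(0 + 5\right) - 29\right) = \frac{5 \left(5 - 29\right)}{2} = \frac{5}{2} \left(-24\right) = -60$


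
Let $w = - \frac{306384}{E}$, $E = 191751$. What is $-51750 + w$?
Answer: $- \frac{3307806878}{63917} \approx -51752.0$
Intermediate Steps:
$w = - \frac{102128}{63917}$ ($w = - \frac{306384}{191751} = \left(-306384\right) \frac{1}{191751} = - \frac{102128}{63917} \approx -1.5978$)
$-51750 + w = -51750 - \frac{102128}{63917} = - \frac{3307806878}{63917}$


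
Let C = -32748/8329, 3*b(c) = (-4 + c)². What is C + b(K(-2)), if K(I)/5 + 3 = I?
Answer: 6906445/24987 ≈ 276.40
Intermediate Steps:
K(I) = -15 + 5*I
b(c) = (-4 + c)²/3
C = -32748/8329 (C = -32748*1/8329 = -32748/8329 ≈ -3.9318)
C + b(K(-2)) = -32748/8329 + (-4 + (-15 + 5*(-2)))²/3 = -32748/8329 + (-4 + (-15 - 10))²/3 = -32748/8329 + (-4 - 25)²/3 = -32748/8329 + (⅓)*(-29)² = -32748/8329 + (⅓)*841 = -32748/8329 + 841/3 = 6906445/24987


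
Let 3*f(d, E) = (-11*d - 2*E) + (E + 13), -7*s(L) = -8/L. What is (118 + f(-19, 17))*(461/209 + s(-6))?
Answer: 4944355/13167 ≈ 375.51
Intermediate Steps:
s(L) = 8/(7*L) (s(L) = -(-8)/(7*L) = 8/(7*L))
f(d, E) = 13/3 - 11*d/3 - E/3 (f(d, E) = ((-11*d - 2*E) + (E + 13))/3 = ((-11*d - 2*E) + (13 + E))/3 = (13 - E - 11*d)/3 = 13/3 - 11*d/3 - E/3)
(118 + f(-19, 17))*(461/209 + s(-6)) = (118 + (13/3 - 11/3*(-19) - ⅓*17))*(461/209 + (8/7)/(-6)) = (118 + (13/3 + 209/3 - 17/3))*(461*(1/209) + (8/7)*(-⅙)) = (118 + 205/3)*(461/209 - 4/21) = (559/3)*(8845/4389) = 4944355/13167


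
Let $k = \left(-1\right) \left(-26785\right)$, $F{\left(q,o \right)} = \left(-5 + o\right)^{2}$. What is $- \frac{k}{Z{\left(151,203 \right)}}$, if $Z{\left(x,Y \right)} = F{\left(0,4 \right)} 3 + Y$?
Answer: $- \frac{26785}{206} \approx -130.02$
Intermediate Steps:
$Z{\left(x,Y \right)} = 3 + Y$ ($Z{\left(x,Y \right)} = \left(-5 + 4\right)^{2} \cdot 3 + Y = \left(-1\right)^{2} \cdot 3 + Y = 1 \cdot 3 + Y = 3 + Y$)
$k = 26785$
$- \frac{k}{Z{\left(151,203 \right)}} = - \frac{26785}{3 + 203} = - \frac{26785}{206}$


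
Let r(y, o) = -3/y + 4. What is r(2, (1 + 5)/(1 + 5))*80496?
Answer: 201240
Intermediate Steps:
r(y, o) = 4 - 3/y
r(2, (1 + 5)/(1 + 5))*80496 = (4 - 3/2)*80496 = (5/2)*80496 = 201240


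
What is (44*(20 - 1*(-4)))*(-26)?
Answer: -27456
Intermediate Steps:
(44*(20 - 1*(-4)))*(-26) = (44*(20 + 4))*(-26) = (44*24)*(-26) = 1056*(-26) = -27456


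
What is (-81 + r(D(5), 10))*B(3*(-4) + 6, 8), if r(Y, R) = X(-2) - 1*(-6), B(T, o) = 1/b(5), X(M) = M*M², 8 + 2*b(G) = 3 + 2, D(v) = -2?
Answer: 166/3 ≈ 55.333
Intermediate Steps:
b(G) = -3/2 (b(G) = -4 + (3 + 2)/2 = -4 + (½)*5 = -4 + 5/2 = -3/2)
X(M) = M³
B(T, o) = -⅔ (B(T, o) = 1/(-3/2) = -⅔)
r(Y, R) = -2 (r(Y, R) = (-2)³ - 1*(-6) = -8 + 6 = -2)
(-81 + r(D(5), 10))*B(3*(-4) + 6, 8) = (-81 - 2)*(-⅔) = -83*(-⅔) = 166/3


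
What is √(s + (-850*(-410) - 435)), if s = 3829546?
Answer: 3*√464179 ≈ 2043.9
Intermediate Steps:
√(s + (-850*(-410) - 435)) = √(3829546 + (-850*(-410) - 435)) = √(3829546 + (348500 - 435)) = √(3829546 + 348065) = √4177611 = 3*√464179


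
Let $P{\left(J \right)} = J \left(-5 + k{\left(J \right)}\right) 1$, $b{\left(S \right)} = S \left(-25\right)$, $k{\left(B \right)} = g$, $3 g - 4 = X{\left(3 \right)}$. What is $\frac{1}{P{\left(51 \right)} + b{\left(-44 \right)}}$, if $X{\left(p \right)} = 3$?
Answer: $\frac{1}{964} \approx 0.0010373$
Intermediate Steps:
$g = \frac{7}{3}$ ($g = \frac{4}{3} + \frac{1}{3} \cdot 3 = \frac{4}{3} + 1 = \frac{7}{3} \approx 2.3333$)
$k{\left(B \right)} = \frac{7}{3}$
$b{\left(S \right)} = - 25 S$
$P{\left(J \right)} = - \frac{8 J}{3}$ ($P{\left(J \right)} = J \left(-5 + \frac{7}{3}\right) 1 = J \left(- \frac{8}{3}\right) 1 = - \frac{8 J}{3} \cdot 1 = - \frac{8 J}{3}$)
$\frac{1}{P{\left(51 \right)} + b{\left(-44 \right)}} = \frac{1}{\left(- \frac{8}{3}\right) 51 - -1100} = \frac{1}{-136 + 1100} = \frac{1}{964}$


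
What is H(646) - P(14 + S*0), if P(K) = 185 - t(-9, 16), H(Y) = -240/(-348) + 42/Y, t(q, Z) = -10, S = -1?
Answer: -1819496/9367 ≈ -194.25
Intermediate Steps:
H(Y) = 20/29 + 42/Y (H(Y) = -240*(-1/348) + 42/Y = 20/29 + 42/Y)
P(K) = 195 (P(K) = 185 - 1*(-10) = 185 + 10 = 195)
H(646) - P(14 + S*0) = (20/29 + 42/646) - 1*195 = (20/29 + 42*(1/646)) - 195 = (20/29 + 21/323) - 195 = 7069/9367 - 195 = -1819496/9367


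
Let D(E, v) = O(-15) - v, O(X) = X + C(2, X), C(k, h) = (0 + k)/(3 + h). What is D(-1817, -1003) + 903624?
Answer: 5427671/6 ≈ 9.0461e+5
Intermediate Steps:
C(k, h) = k/(3 + h)
O(X) = X + 2/(3 + X)
D(E, v) = -91/6 - v (D(E, v) = (2 - 15*(3 - 15))/(3 - 15) - v = (2 - 15*(-12))/(-12) - v = -(2 + 180)/12 - v = -1/12*182 - v = -91/6 - v)
D(-1817, -1003) + 903624 = (-91/6 - 1*(-1003)) + 903624 = (-91/6 + 1003) + 903624 = 5927/6 + 903624 = 5427671/6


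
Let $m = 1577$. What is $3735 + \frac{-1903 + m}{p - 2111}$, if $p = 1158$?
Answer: $\frac{3559781}{953} \approx 3735.3$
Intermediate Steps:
$3735 + \frac{-1903 + m}{p - 2111} = 3735 + \frac{-1903 + 1577}{1158 - 2111} = 3735 - \frac{326}{-953} = 3735 - - \frac{326}{953} = 3735 + \frac{326}{953} = \frac{3559781}{953}$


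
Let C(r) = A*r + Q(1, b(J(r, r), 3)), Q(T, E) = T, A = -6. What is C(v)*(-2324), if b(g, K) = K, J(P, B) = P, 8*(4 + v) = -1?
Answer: -59843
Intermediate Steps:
v = -33/8 (v = -4 + (⅛)*(-1) = -4 - ⅛ = -33/8 ≈ -4.1250)
C(r) = 1 - 6*r (C(r) = -6*r + 1 = 1 - 6*r)
C(v)*(-2324) = (1 - 6*(-33/8))*(-2324) = (1 + 99/4)*(-2324) = (103/4)*(-2324) = -59843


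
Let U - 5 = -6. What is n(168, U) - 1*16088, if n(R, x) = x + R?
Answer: -15921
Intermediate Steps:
U = -1 (U = 5 - 6 = -1)
n(R, x) = R + x
n(168, U) - 1*16088 = (168 - 1) - 1*16088 = 167 - 16088 = -15921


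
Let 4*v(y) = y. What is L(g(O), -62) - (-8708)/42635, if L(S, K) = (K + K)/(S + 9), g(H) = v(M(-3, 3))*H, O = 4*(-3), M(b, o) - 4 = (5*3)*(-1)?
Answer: -2460502/895335 ≈ -2.7481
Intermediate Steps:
M(b, o) = -11 (M(b, o) = 4 + (5*3)*(-1) = 4 + 15*(-1) = 4 - 15 = -11)
O = -12
v(y) = y/4
g(H) = -11*H/4 (g(H) = ((¼)*(-11))*H = -11*H/4)
L(S, K) = 2*K/(9 + S) (L(S, K) = (2*K)/(9 + S) = 2*K/(9 + S))
L(g(O), -62) - (-8708)/42635 = 2*(-62)/(9 - 11/4*(-12)) - (-8708)/42635 = 2*(-62)/(9 + 33) - (-8708)/42635 = 2*(-62)/42 - 1*(-8708/42635) = 2*(-62)*(1/42) + 8708/42635 = -62/21 + 8708/42635 = -2460502/895335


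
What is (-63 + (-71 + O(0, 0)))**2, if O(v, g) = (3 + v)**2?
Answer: 15625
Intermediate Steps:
(-63 + (-71 + O(0, 0)))**2 = (-63 + (-71 + (3 + 0)**2))**2 = (-63 + (-71 + 3**2))**2 = (-63 + (-71 + 9))**2 = (-63 - 62)**2 = (-125)**2 = 15625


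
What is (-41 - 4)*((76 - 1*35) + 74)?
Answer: -5175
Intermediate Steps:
(-41 - 4)*((76 - 1*35) + 74) = -45*((76 - 35) + 74) = -45*(41 + 74) = -45*115 = -5175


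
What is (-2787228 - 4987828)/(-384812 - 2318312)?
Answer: 1943764/675781 ≈ 2.8763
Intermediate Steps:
(-2787228 - 4987828)/(-384812 - 2318312) = -7775056/(-2703124) = -7775056*(-1/2703124) = 1943764/675781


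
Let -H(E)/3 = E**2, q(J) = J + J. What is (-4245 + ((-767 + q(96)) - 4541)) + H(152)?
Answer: -78673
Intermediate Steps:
q(J) = 2*J
H(E) = -3*E**2
(-4245 + ((-767 + q(96)) - 4541)) + H(152) = (-4245 + ((-767 + 2*96) - 4541)) - 3*152**2 = (-4245 + ((-767 + 192) - 4541)) - 3*23104 = (-4245 + (-575 - 4541)) - 69312 = (-4245 - 5116) - 69312 = -9361 - 69312 = -78673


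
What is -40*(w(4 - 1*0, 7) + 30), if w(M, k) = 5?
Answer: -1400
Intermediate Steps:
-40*(w(4 - 1*0, 7) + 30) = -40*(5 + 30) = -40*35 = -1400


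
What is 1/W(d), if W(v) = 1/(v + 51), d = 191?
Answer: 242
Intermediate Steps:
W(v) = 1/(51 + v)
1/W(d) = 1/(1/(51 + 191)) = 1/(1/242) = 242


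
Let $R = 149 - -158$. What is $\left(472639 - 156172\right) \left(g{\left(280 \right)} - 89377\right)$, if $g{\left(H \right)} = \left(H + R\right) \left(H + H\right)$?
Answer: $75744161181$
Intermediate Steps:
$R = 307$ ($R = 149 + 158 = 307$)
$g{\left(H \right)} = 2 H \left(307 + H\right)$ ($g{\left(H \right)} = \left(H + 307\right) \left(H + H\right) = \left(307 + H\right) 2 H = 2 H \left(307 + H\right)$)
$\left(472639 - 156172\right) \left(g{\left(280 \right)} - 89377\right) = \left(472639 - 156172\right) \left(2 \cdot 280 \left(307 + 280\right) - 89377\right) = 316467 \left(2 \cdot 280 \cdot 587 - 89377\right) = 316467 \left(328720 - 89377\right) = 316467 \cdot 239343 = 75744161181$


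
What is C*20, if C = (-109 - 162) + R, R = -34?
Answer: -6100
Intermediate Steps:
C = -305 (C = (-109 - 162) - 34 = -271 - 34 = -305)
C*20 = -305*20 = -6100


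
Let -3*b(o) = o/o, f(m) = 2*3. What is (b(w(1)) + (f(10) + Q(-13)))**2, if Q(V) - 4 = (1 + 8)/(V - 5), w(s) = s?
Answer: 3025/36 ≈ 84.028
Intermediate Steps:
Q(V) = 4 + 9/(-5 + V) (Q(V) = 4 + (1 + 8)/(V - 5) = 4 + 9/(-5 + V))
f(m) = 6
b(o) = -1/3 (b(o) = -o/(3*o) = -1/3*1 = -1/3)
(b(w(1)) + (f(10) + Q(-13)))**2 = (-1/3 + (6 + (-11 + 4*(-13))/(-5 - 13)))**2 = (-1/3 + (6 + (-11 - 52)/(-18)))**2 = (-1/3 + (6 - 1/18*(-63)))**2 = (-1/3 + (6 + 7/2))**2 = (-1/3 + 19/2)**2 = (55/6)**2 = 3025/36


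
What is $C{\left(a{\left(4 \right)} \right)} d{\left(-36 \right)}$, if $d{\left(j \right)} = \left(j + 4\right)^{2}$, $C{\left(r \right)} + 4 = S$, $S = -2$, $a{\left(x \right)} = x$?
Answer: $-6144$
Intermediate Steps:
$C{\left(r \right)} = -6$ ($C{\left(r \right)} = -4 - 2 = -6$)
$d{\left(j \right)} = \left(4 + j\right)^{2}$
$C{\left(a{\left(4 \right)} \right)} d{\left(-36 \right)} = - 6 \left(4 - 36\right)^{2} = - 6 \left(-32\right)^{2} = \left(-6\right) 1024 = -6144$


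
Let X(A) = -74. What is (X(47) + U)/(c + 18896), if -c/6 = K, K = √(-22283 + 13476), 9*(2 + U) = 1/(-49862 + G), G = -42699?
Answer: -299084588900/74427902365383 - 63311725*I*√8807/49618601576922 ≈ -0.0040184 - 0.00011974*I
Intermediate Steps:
U = -1666099/833049 (U = -2 + 1/(9*(-49862 - 42699)) = -2 + (⅑)/(-92561) = -2 + (⅑)*(-1/92561) = -2 - 1/833049 = -1666099/833049 ≈ -2.0000)
K = I*√8807 (K = √(-8807) = I*√8807 ≈ 93.846*I)
c = -6*I*√8807 ≈ -563.07*I
(X(47) + U)/(c + 18896) = (-74 - 1666099/833049)/(-6*I*√8807 + 18896) = -63311725/(833049*(18896 - 6*I*√8807))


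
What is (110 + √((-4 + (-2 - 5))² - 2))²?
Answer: (110 + √119)² ≈ 14619.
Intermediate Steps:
(110 + √((-4 + (-2 - 5))² - 2))² = (110 + √((-4 - 7)² - 2))² = (110 + √((-11)² - 2))² = (110 + √(121 - 2))² = (110 + √119)²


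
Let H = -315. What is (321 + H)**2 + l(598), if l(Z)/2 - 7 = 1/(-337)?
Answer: 16848/337 ≈ 49.994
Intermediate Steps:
l(Z) = 4716/337 (l(Z) = 14 + 2/(-337) = 14 + 2*(-1/337) = 14 - 2/337 = 4716/337)
(321 + H)**2 + l(598) = (321 - 315)**2 + 4716/337 = 6**2 + 4716/337 = 36 + 4716/337 = 16848/337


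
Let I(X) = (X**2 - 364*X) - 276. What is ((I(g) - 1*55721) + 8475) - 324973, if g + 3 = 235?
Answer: -403119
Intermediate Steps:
g = 232 (g = -3 + 235 = 232)
I(X) = -276 + X**2 - 364*X
((I(g) - 1*55721) + 8475) - 324973 = (((-276 + 232**2 - 364*232) - 1*55721) + 8475) - 324973 = (((-276 + 53824 - 84448) - 55721) + 8475) - 324973 = ((-30900 - 55721) + 8475) - 324973 = (-86621 + 8475) - 324973 = -78146 - 324973 = -403119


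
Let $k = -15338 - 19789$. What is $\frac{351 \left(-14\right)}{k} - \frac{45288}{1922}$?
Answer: $- \frac{29284942}{1250261} \approx -23.423$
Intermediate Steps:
$k = -35127$
$\frac{351 \left(-14\right)}{k} - \frac{45288}{1922} = \frac{351 \left(-14\right)}{-35127} - \frac{45288}{1922} = \left(-4914\right) \left(- \frac{1}{35127}\right) - \frac{22644}{961} = \frac{182}{1301} - \frac{22644}{961} = - \frac{29284942}{1250261}$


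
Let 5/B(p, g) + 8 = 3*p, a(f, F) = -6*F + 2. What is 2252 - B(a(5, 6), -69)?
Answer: 49545/22 ≈ 2252.0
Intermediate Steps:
a(f, F) = 2 - 6*F
B(p, g) = 5/(-8 + 3*p)
2252 - B(a(5, 6), -69) = 2252 - 5/(-8 + 3*(2 - 6*6)) = 2252 - 5/(-8 + 3*(2 - 36)) = 2252 - 5/(-8 + 3*(-34)) = 2252 - 5/(-8 - 102) = 2252 - 5/(-110) = 2252 - 5*(-1)/110 = 2252 - 1*(-1/22) = 2252 + 1/22 = 49545/22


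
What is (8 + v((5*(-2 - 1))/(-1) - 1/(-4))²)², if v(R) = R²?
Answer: 191764029756321/65536 ≈ 2.9261e+9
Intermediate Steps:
(8 + v((5*(-2 - 1))/(-1) - 1/(-4))²)² = (8 + (((5*(-2 - 1))/(-1) - 1/(-4))²)²)² = (8 + (((5*(-3))*(-1) - 1*(-¼))²)²)² = (8 + ((-15*(-1) + ¼)²)²)² = (8 + ((15 + ¼)²)²)² = (8 + ((61/4)²)²)² = (8 + (3721/16)²)² = (8 + 13845841/256)² = (13847889/256)² = 191764029756321/65536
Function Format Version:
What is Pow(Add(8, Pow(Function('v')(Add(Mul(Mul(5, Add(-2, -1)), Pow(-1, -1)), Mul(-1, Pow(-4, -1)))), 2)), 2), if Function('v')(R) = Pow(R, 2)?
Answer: Rational(191764029756321, 65536) ≈ 2.9261e+9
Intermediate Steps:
Pow(Add(8, Pow(Function('v')(Add(Mul(Mul(5, Add(-2, -1)), Pow(-1, -1)), Mul(-1, Pow(-4, -1)))), 2)), 2) = Pow(Add(8, Pow(Pow(Add(Mul(Mul(5, Add(-2, -1)), Pow(-1, -1)), Mul(-1, Pow(-4, -1))), 2), 2)), 2) = Pow(Add(8, Pow(Pow(Add(Mul(Mul(5, -3), -1), Mul(-1, Rational(-1, 4))), 2), 2)), 2) = Pow(Add(8, Pow(Pow(Add(Mul(-15, -1), Rational(1, 4)), 2), 2)), 2) = Pow(Add(8, Pow(Pow(Add(15, Rational(1, 4)), 2), 2)), 2) = Pow(Add(8, Pow(Pow(Rational(61, 4), 2), 2)), 2) = Pow(Add(8, Pow(Rational(3721, 16), 2)), 2) = Pow(Add(8, Rational(13845841, 256)), 2) = Pow(Rational(13847889, 256), 2) = Rational(191764029756321, 65536)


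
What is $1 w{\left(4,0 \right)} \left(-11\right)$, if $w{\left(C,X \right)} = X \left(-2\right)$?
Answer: $0$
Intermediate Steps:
$w{\left(C,X \right)} = - 2 X$
$1 w{\left(4,0 \right)} \left(-11\right) = 1 \left(\left(-2\right) 0\right) \left(-11\right) = 1 \cdot 0 \left(-11\right) = 0 \left(-11\right) = 0$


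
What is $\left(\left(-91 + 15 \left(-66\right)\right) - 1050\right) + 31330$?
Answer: $29199$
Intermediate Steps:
$\left(\left(-91 + 15 \left(-66\right)\right) - 1050\right) + 31330 = \left(\left(-91 - 990\right) - 1050\right) + 31330 = \left(-1081 - 1050\right) + 31330 = -2131 + 31330 = 29199$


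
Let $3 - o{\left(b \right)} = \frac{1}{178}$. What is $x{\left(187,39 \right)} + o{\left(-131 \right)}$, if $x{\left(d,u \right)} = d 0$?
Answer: $\frac{533}{178} \approx 2.9944$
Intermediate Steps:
$o{\left(b \right)} = \frac{533}{178}$ ($o{\left(b \right)} = 3 - \frac{1}{178} = \frac{533}{178}$)
$x{\left(d,u \right)} = 0$
$x{\left(187,39 \right)} + o{\left(-131 \right)} = 0 + \frac{533}{178} = \frac{533}{178}$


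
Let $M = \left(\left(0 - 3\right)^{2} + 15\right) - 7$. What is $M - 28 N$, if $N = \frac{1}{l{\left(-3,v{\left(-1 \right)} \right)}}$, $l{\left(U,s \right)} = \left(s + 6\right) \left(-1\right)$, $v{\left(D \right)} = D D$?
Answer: $21$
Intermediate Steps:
$v{\left(D \right)} = D^{2}$
$l{\left(U,s \right)} = -6 - s$ ($l{\left(U,s \right)} = \left(6 + s\right) \left(-1\right) = -6 - s$)
$N = - \frac{1}{7}$ ($N = \frac{1}{-6 - \left(-1\right)^{2}} = \frac{1}{-6 - 1} = \frac{1}{-7} = - \frac{1}{7} \approx -0.14286$)
$M = 17$ ($M = \left(\left(-3\right)^{2} + 15\right) - 7 = \left(9 + 15\right) - 7 = 24 - 7 = 17$)
$M - 28 N = 17 - -4 = 17 + 4 = 21$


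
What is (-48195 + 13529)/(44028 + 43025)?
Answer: -34666/87053 ≈ -0.39822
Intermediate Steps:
(-48195 + 13529)/(44028 + 43025) = -34666/87053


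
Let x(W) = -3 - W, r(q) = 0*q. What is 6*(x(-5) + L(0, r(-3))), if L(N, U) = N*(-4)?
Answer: 12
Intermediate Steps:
r(q) = 0
L(N, U) = -4*N
6*(x(-5) + L(0, r(-3))) = 6*((-3 - 1*(-5)) - 4*0) = 6*((-3 + 5) + 0) = 6*(2 + 0) = 6*2 = 12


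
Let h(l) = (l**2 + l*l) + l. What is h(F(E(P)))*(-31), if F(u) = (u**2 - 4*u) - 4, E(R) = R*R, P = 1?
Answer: -2821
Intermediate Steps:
E(R) = R**2
F(u) = -4 + u**2 - 4*u
h(l) = l + 2*l**2 (h(l) = (l**2 + l**2) + l = 2*l**2 + l = l + 2*l**2)
h(F(E(P)))*(-31) = ((-4 + (1**2)**2 - 4*1**2)*(1 + 2*(-4 + (1**2)**2 - 4*1**2)))*(-31) = ((-4 + 1**2 - 4*1)*(1 + 2*(-4 + 1**2 - 4*1)))*(-31) = ((-4 + 1 - 4)*(1 + 2*(-4 + 1 - 4)))*(-31) = -7*(1 + 2*(-7))*(-31) = -7*(1 - 14)*(-31) = -7*(-13)*(-31) = 91*(-31) = -2821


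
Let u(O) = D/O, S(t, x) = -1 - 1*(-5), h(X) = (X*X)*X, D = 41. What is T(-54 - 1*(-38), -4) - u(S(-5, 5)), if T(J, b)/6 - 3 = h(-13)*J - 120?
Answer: 840799/4 ≈ 2.1020e+5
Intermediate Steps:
h(X) = X**3 (h(X) = X**2*X = X**3)
S(t, x) = 4 (S(t, x) = -1 + 5 = 4)
T(J, b) = -702 - 13182*J (T(J, b) = 18 + 6*((-13)**3*J - 120) = 18 + 6*(-2197*J - 120) = 18 + 6*(-120 - 2197*J) = 18 + (-720 - 13182*J) = -702 - 13182*J)
u(O) = 41/O
T(-54 - 1*(-38), -4) - u(S(-5, 5)) = (-702 - 13182*(-54 - 1*(-38))) - 41/4 = (-702 - 13182*(-54 + 38)) - 41/4 = (-702 - 13182*(-16)) - 1*41/4 = (-702 + 210912) - 41/4 = 210210 - 41/4 = 840799/4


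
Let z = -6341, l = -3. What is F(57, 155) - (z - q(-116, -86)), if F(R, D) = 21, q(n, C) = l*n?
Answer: 6710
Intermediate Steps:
q(n, C) = -3*n
F(57, 155) - (z - q(-116, -86)) = 21 - (-6341 - (-3)*(-116)) = 21 - (-6341 - 1*348) = 21 - (-6341 - 348) = 21 - 1*(-6689) = 21 + 6689 = 6710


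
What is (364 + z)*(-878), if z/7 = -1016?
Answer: 5924744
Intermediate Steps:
z = -7112 (z = 7*(-1016) = -7112)
(364 + z)*(-878) = (364 - 7112)*(-878) = -6748*(-878) = 5924744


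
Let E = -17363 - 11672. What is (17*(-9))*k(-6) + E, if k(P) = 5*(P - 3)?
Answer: -22150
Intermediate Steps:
k(P) = -15 + 5*P (k(P) = 5*(-3 + P) = -15 + 5*P)
E = -29035
(17*(-9))*k(-6) + E = (17*(-9))*(-15 + 5*(-6)) - 29035 = -153*(-15 - 30) - 29035 = -153*(-45) - 29035 = 6885 - 29035 = -22150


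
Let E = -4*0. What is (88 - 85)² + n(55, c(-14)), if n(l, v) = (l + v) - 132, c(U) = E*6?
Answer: -68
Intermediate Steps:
E = 0
c(U) = 0 (c(U) = 0*6 = 0)
n(l, v) = -132 + l + v
(88 - 85)² + n(55, c(-14)) = (88 - 85)² + (-132 + 55 + 0) = 3² - 77 = 9 - 77 = -68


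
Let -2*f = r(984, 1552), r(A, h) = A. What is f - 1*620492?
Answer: -620984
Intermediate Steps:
f = -492 (f = -1/2*984 = -492)
f - 1*620492 = -492 - 1*620492 = -492 - 620492 = -620984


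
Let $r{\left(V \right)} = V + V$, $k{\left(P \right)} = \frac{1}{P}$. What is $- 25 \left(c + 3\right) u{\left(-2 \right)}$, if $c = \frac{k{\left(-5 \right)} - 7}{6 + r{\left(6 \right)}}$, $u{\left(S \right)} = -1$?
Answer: $65$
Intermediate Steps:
$r{\left(V \right)} = 2 V$
$c = - \frac{2}{5}$ ($c = \frac{\frac{1}{-5} - 7}{6 + 2 \cdot 6} = \frac{- \frac{1}{5} - 7}{6 + 12} = - \frac{36}{5 \cdot 18} = \left(- \frac{36}{5}\right) \frac{1}{18} = - \frac{2}{5} \approx -0.4$)
$- 25 \left(c + 3\right) u{\left(-2 \right)} = - 25 \left(- \frac{2}{5} + 3\right) \left(-1\right) = - 25 \cdot \frac{13}{5} \left(-1\right) = \left(-25\right) \left(- \frac{13}{5}\right) = 65$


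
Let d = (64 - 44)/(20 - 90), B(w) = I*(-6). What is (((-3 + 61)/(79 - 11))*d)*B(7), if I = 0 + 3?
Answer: 522/119 ≈ 4.3866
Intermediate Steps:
I = 3
B(w) = -18 (B(w) = 3*(-6) = -18)
d = -2/7 (d = 20/(-70) = 20*(-1/70) = -2/7 ≈ -0.28571)
(((-3 + 61)/(79 - 11))*d)*B(7) = (((-3 + 61)/(79 - 11))*(-2/7))*(-18) = ((58/68)*(-2/7))*(-18) = ((58*(1/68))*(-2/7))*(-18) = ((29/34)*(-2/7))*(-18) = -29/119*(-18) = 522/119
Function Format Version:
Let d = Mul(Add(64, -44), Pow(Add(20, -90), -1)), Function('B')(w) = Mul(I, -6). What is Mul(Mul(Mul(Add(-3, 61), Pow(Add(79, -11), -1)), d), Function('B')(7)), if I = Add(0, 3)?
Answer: Rational(522, 119) ≈ 4.3866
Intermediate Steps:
I = 3
Function('B')(w) = -18 (Function('B')(w) = Mul(3, -6) = -18)
d = Rational(-2, 7) (d = Mul(20, Pow(-70, -1)) = Mul(20, Rational(-1, 70)) = Rational(-2, 7) ≈ -0.28571)
Mul(Mul(Mul(Add(-3, 61), Pow(Add(79, -11), -1)), d), Function('B')(7)) = Mul(Mul(Mul(Add(-3, 61), Pow(Add(79, -11), -1)), Rational(-2, 7)), -18) = Mul(Mul(Mul(58, Pow(68, -1)), Rational(-2, 7)), -18) = Mul(Mul(Mul(58, Rational(1, 68)), Rational(-2, 7)), -18) = Mul(Mul(Rational(29, 34), Rational(-2, 7)), -18) = Mul(Rational(-29, 119), -18) = Rational(522, 119)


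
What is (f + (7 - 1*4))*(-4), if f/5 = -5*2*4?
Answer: 788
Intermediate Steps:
f = -200 (f = 5*(-5*2*4) = 5*(-10*4) = 5*(-40) = -200)
(f + (7 - 1*4))*(-4) = (-200 + (7 - 1*4))*(-4) = (-200 + (7 - 4))*(-4) = (-200 + 3)*(-4) = -197*(-4) = 788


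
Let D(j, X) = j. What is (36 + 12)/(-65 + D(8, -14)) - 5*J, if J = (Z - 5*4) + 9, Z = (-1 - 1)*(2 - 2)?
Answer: 1029/19 ≈ 54.158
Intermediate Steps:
Z = 0 (Z = -2*0 = 0)
J = -11 (J = (0 - 5*4) + 9 = (0 - 20) + 9 = -20 + 9 = -11)
(36 + 12)/(-65 + D(8, -14)) - 5*J = (36 + 12)/(-65 + 8) - 5*(-11) = 48/(-57) - 1*(-55) = 48*(-1/57) + 55 = -16/19 + 55 = 1029/19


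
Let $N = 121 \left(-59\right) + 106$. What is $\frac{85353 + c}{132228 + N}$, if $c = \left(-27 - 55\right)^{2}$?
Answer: $\frac{92077}{125195} \approx 0.73547$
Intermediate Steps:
$N = -7033$ ($N = -7139 + 106 = -7033$)
$c = 6724$ ($c = \left(-82\right)^{2} = 6724$)
$\frac{85353 + c}{132228 + N} = \frac{85353 + 6724}{132228 - 7033} = \frac{92077}{125195}$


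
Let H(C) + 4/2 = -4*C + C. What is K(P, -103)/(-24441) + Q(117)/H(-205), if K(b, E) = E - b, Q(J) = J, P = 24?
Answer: 2937448/14982333 ≈ 0.19606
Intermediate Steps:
H(C) = -2 - 3*C (H(C) = -2 + (-4*C + C) = -2 - 3*C)
K(P, -103)/(-24441) + Q(117)/H(-205) = (-103 - 1*24)/(-24441) + 117/(-2 - 3*(-205)) = (-103 - 24)*(-1/24441) + 117/(-2 + 615) = -127*(-1/24441) + 117/613 = 127/24441 + 117*(1/613) = 127/24441 + 117/613 = 2937448/14982333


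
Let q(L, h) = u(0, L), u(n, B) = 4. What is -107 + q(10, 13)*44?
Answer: 69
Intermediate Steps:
q(L, h) = 4
-107 + q(10, 13)*44 = -107 + 4*44 = -107 + 176 = 69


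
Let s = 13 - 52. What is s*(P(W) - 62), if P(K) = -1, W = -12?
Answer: 2457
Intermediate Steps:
s = -39
s*(P(W) - 62) = -39*(-1 - 62) = -39*(-63) = 2457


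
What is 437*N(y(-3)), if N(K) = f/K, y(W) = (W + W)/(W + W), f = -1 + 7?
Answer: 2622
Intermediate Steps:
f = 6
y(W) = 1 (y(W) = (2*W)/((2*W)) = (2*W)*(1/(2*W)) = 1)
N(K) = 6/K
437*N(y(-3)) = 437*(6/1) = 437*(6*1) = 437*6 = 2622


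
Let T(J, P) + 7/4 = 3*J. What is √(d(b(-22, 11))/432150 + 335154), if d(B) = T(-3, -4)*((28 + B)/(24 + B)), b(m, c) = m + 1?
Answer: √5416222700662/4020 ≈ 578.92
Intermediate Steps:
T(J, P) = -7/4 + 3*J
b(m, c) = 1 + m
d(B) = -43*(28 + B)/(4*(24 + B)) (d(B) = (-7/4 + 3*(-3))*((28 + B)/(24 + B)) = (-7/4 - 9)*((28 + B)/(24 + B)) = -43*(28 + B)/(4*(24 + B)))
√(d(b(-22, 11))/432150 + 335154) = √((43*(-28 - (1 - 22))/(4*(24 + (1 - 22))))/432150 + 335154) = √((43*(-28 - 1*(-21))/(4*(24 - 21)))*(1/432150) + 335154) = √(((43/4)*(-28 + 21)/3)*(1/432150) + 335154) = √(((43/4)*(⅓)*(-7))*(1/432150) + 335154) = √(-301/12*1/432150 + 335154) = √(-7/120600 + 335154) = √(40419572393/120600) = √5416222700662/4020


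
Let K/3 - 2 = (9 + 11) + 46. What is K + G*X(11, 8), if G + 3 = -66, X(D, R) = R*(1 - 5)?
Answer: 2412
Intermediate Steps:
X(D, R) = -4*R (X(D, R) = R*(-4) = -4*R)
K = 204 (K = 6 + 3*((9 + 11) + 46) = 6 + 3*(20 + 46) = 6 + 3*66 = 6 + 198 = 204)
G = -69 (G = -3 - 66 = -69)
K + G*X(11, 8) = 204 - (-276)*8 = 204 - 69*(-32) = 204 + 2208 = 2412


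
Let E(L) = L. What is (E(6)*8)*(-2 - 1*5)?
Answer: -336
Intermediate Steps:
(E(6)*8)*(-2 - 1*5) = (6*8)*(-2 - 1*5) = 48*(-2 - 5) = 48*(-7) = -336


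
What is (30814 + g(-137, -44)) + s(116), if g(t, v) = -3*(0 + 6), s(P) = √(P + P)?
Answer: 30796 + 2*√58 ≈ 30811.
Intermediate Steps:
s(P) = √2*√P (s(P) = √(2*P) = √2*√P)
g(t, v) = -18 (g(t, v) = -3*6 = -18)
(30814 + g(-137, -44)) + s(116) = (30814 - 18) + √2*√116 = 30796 + √2*(2*√29) = 30796 + 2*√58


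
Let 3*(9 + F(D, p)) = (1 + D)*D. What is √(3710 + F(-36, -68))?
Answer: √4121 ≈ 64.195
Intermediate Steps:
F(D, p) = -9 + D*(1 + D)/3 (F(D, p) = -9 + ((1 + D)*D)/3 = -9 + (D*(1 + D))/3 = -9 + D*(1 + D)/3)
√(3710 + F(-36, -68)) = √(3710 + (-9 + (⅓)*(-36) + (⅓)*(-36)²)) = √(3710 + (-9 - 12 + (⅓)*1296)) = √(3710 + (-9 - 12 + 432)) = √(3710 + 411) = √4121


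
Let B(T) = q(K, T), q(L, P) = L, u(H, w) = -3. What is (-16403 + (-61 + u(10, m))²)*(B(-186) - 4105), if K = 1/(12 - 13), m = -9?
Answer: 50532542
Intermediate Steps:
K = -1 (K = 1/(-1) = -1)
B(T) = -1
(-16403 + (-61 + u(10, m))²)*(B(-186) - 4105) = (-16403 + (-61 - 3)²)*(-1 - 4105) = (-16403 + (-64)²)*(-4106) = (-16403 + 4096)*(-4106) = -12307*(-4106) = 50532542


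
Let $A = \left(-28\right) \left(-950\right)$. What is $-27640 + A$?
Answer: $-1040$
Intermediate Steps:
$A = 26600$
$-27640 + A = -27640 + 26600 = -1040$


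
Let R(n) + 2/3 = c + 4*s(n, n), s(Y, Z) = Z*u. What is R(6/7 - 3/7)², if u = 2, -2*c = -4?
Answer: 10000/441 ≈ 22.676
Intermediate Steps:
c = 2 (c = -½*(-4) = 2)
s(Y, Z) = 2*Z (s(Y, Z) = Z*2 = 2*Z)
R(n) = 4/3 + 8*n (R(n) = -⅔ + (2 + 4*(2*n)) = -⅔ + (2 + 8*n) = 4/3 + 8*n)
R(6/7 - 3/7)² = (4/3 + 8*(6/7 - 3/7))² = (4/3 + 8*(3/7))² = (4/3 + 24/7)² = (100/21)² = 10000/441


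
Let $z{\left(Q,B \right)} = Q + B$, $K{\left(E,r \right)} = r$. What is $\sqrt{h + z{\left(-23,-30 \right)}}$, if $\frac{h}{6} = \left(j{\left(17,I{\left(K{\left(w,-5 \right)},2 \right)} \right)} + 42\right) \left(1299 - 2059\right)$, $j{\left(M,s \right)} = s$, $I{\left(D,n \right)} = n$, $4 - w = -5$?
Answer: $i \sqrt{200693} \approx 447.99 i$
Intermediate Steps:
$w = 9$ ($w = 4 - -5 = 4 + 5 = 9$)
$z{\left(Q,B \right)} = B + Q$
$h = -200640$ ($h = 6 \left(2 + 42\right) \left(1299 - 2059\right) = 6 \cdot 44 \left(-760\right) = 6 \left(-33440\right) = -200640$)
$\sqrt{h + z{\left(-23,-30 \right)}} = \sqrt{-200640 - 53} = \sqrt{-200693} = i \sqrt{200693}$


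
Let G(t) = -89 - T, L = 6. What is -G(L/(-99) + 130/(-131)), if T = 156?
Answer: 245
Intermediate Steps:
G(t) = -245 (G(t) = -89 - 1*156 = -89 - 156 = -245)
-G(L/(-99) + 130/(-131)) = -1*(-245) = 245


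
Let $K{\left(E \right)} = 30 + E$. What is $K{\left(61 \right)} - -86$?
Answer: $177$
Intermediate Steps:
$K{\left(61 \right)} - -86 = \left(30 + 61\right) - -86 = 91 + 86 = 177$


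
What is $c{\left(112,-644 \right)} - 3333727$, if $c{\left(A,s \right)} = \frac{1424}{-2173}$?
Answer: $- \frac{7244190195}{2173} \approx -3.3337 \cdot 10^{6}$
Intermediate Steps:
$c{\left(A,s \right)} = - \frac{1424}{2173}$ ($c{\left(A,s \right)} = 1424 \left(- \frac{1}{2173}\right) = - \frac{1424}{2173}$)
$c{\left(112,-644 \right)} - 3333727 = - \frac{1424}{2173} - 3333727 = - \frac{7244190195}{2173}$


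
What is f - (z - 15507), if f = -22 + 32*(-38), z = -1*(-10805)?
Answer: 3464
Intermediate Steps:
z = 10805
f = -1238 (f = -22 - 1216 = -1238)
f - (z - 15507) = -1238 - (10805 - 15507) = -1238 - 1*(-4702) = -1238 + 4702 = 3464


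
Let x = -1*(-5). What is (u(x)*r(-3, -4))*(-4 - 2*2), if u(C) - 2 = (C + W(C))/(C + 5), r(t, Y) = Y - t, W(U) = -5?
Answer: 16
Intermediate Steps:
x = 5
u(C) = 2 + (-5 + C)/(5 + C) (u(C) = 2 + (C - 5)/(C + 5) = 2 + (-5 + C)/(5 + C))
(u(x)*r(-3, -4))*(-4 - 2*2) = (((5 + 3*5)/(5 + 5))*(-4 - 1*(-3)))*(-4 - 2*2) = (((5 + 15)/10)*(-4 + 3))*(-4 - 4) = (((⅒)*20)*(-1))*(-8) = (2*(-1))*(-8) = -2*(-8) = 16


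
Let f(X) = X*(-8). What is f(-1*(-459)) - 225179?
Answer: -228851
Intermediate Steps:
f(X) = -8*X
f(-1*(-459)) - 225179 = -(-8)*(-459) - 225179 = -8*459 - 225179 = -3672 - 225179 = -228851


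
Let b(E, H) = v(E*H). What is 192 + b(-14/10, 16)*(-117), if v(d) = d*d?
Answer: -1462848/25 ≈ -58514.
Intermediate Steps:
v(d) = d**2
b(E, H) = E**2*H**2 (b(E, H) = (E*H)**2 = E**2*H**2)
192 + b(-14/10, 16)*(-117) = 192 + ((-14/10)**2*16**2)*(-117) = 192 + ((-14*1/10)**2*256)*(-117) = 192 + ((-7/5)**2*256)*(-117) = 192 + ((49/25)*256)*(-117) = 192 + (12544/25)*(-117) = 192 - 1467648/25 = -1462848/25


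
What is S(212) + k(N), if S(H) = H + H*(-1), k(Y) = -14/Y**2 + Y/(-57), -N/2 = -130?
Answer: -8788399/1926600 ≈ -4.5616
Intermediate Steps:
N = 260 (N = -2*(-130) = 260)
k(Y) = -14/Y**2 - Y/57 (k(Y) = -14/Y**2 + Y*(-1/57) = -14/Y**2 - Y/57)
S(H) = 0 (S(H) = H - H = 0)
S(212) + k(N) = 0 + (-14/260**2 - 1/57*260) = 0 + (-14*1/67600 - 260/57) = 0 + (-7/33800 - 260/57) = 0 - 8788399/1926600 = -8788399/1926600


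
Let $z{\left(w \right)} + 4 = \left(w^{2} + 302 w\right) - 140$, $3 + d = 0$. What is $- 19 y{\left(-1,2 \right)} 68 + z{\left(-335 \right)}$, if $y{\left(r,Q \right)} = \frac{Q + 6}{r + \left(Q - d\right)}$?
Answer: $8327$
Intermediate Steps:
$d = -3$ ($d = -3 + 0 = -3$)
$z{\left(w \right)} = -144 + w^{2} + 302 w$ ($z{\left(w \right)} = -4 - \left(140 - w^{2} - 302 w\right) = -4 + \left(-140 + w^{2} + 302 w\right) = -144 + w^{2} + 302 w$)
$y{\left(r,Q \right)} = \frac{6 + Q}{3 + Q + r}$ ($y{\left(r,Q \right)} = \frac{Q + 6}{r + \left(Q - -3\right)} = \frac{6 + Q}{r + \left(Q + 3\right)} = \frac{6 + Q}{r + \left(3 + Q\right)} = \frac{6 + Q}{3 + Q + r}$)
$- 19 y{\left(-1,2 \right)} 68 + z{\left(-335 \right)} = - 19 \frac{6 + 2}{3 + 2 - 1} \cdot 68 + \left(-144 + \left(-335\right)^{2} + 302 \left(-335\right)\right) = - 19 \cdot \frac{1}{4} \cdot 8 \cdot 68 - -10911 = - 19 \cdot \frac{1}{4} \cdot 8 \cdot 68 + 10911 = \left(-19\right) 2 \cdot 68 + 10911 = \left(-38\right) 68 + 10911 = -2584 + 10911 = 8327$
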